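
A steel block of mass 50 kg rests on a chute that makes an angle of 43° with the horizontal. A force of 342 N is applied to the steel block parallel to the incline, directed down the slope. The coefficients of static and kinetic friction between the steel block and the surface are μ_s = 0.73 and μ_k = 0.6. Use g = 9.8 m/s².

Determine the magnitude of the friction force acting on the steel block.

Perpendicular to the surface, N = m g cos θ = 50·9.8·cos 43° = 358.4 N.
Parallel to the incline, ΣF = 0 gives f = m g sin θ + P = 334.2 + 342 = 676.2 N (up-slope positive).
The static-friction ceiling is μ_s N = 0.73 × 358.4 = 261.6 N.
|676.2| exceeds 261.6 N, so the steel block slips down-slope; friction is kinetic, f = μ_k N = 0.6×358.4 = 215 N.

f ≈ 215 N (up the incline)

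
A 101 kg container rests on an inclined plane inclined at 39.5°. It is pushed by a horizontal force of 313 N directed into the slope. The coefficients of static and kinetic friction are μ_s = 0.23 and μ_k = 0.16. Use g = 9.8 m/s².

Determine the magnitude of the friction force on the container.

Resolve perpendicular to the incline: N = m g cos θ + P sin θ = 101×9.8×cos 39.5° + 313×sin 39.5° = 962.8 N.
Parallel to the incline: P cos θ − m g sin θ = 241.5 − 629.6 = -388.1 N; the friction needed to balance this is 388.1 N acting up the slope.
The limit of static friction is μ_s N = 221.5 N.
The required 388.1 N exceeds the static limit, so the container slides down-slope and f = μ_k N = 0.16×962.8 = 154 N.

f ≈ 154 N (up the incline)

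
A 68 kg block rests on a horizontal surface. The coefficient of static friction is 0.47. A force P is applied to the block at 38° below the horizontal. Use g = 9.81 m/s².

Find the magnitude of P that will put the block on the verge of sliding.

P ≈ 629 N

N = m g + P sin α (the push presses the block into the horizontal surface).
At impending slip, P cos α = μ_s N = μ_s (m g + P sin α).
Solving: P (cos α − μ_s sin α) = μ_s m g → P = 0.47×667/(cos 38° − 0.47 sin 38°) = 314/0.4986 = 629 N.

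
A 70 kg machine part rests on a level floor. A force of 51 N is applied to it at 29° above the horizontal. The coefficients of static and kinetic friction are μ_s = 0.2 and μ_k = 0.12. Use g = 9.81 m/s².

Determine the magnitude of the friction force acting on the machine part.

f ≈ 44.6 N

The vertical component of P reduces the normal force: N = m g − P sin α = 686.7 − 24.73 = 662 N.
For equilibrium, f = P cos α = 51×cos 29° = 44.61 N.
The static-friction limit is μ_s N = 132.4 N.
Since 44.61 N does not exceed the limit, the machine part stays at rest and f = 44.6 N.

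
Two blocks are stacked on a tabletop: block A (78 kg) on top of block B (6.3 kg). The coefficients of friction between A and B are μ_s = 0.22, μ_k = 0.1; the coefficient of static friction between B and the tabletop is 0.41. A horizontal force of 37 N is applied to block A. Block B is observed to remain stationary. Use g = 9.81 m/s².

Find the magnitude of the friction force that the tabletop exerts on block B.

f ≈ 37 N

Normal force at the A–B interface: N₁ = m_A g = 765.2 N.
Maximum static friction on A from B: μ_s N₁ = 0.22×765.2 = 168.3 N.
Since P = 37 N ≤ 168.3 N, A does not slip on B; friction on A equals P = 37 N.
By Newton's third law B feels 37 N forward from A. With B stationary, the floor's static friction on B balances it: f₂ = 37 N (well within μ_s(m_A+m_B)g = 339.1 N).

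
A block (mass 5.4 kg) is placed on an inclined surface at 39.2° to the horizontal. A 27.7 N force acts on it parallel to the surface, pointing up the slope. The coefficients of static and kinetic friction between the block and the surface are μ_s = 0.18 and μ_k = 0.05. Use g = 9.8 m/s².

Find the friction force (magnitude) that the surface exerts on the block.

The normal reaction is N = m g cos θ = 41.01 N.
The friction needed for equilibrium is m g sin θ − P = 33.45 − 27.7 = 5.747 N, measured positive up-slope.
Static friction can supply at most μ_s N = 7.382 N.
Since |5.747| ≤ 7.382 N, the block remains in static equilibrium and friction takes exactly the required value.

f ≈ 5.75 N (up the incline)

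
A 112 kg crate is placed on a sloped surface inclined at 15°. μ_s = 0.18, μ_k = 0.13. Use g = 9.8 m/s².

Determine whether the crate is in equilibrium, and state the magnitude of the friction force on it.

N = m g cos θ = 1060 N.
Down-slope weight component: m g sin θ = 284 N.
μ_s N = 191 N.
284 > 191 N, so it slides; kinetic friction f = μ_k N = 0.13×1060 = 138 N.

f ≈ 138 N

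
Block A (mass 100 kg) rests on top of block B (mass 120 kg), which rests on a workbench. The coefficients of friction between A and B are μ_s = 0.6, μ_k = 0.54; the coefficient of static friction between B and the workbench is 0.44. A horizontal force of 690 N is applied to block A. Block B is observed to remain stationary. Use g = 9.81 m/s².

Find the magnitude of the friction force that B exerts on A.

f ≈ 530 N

Normal force at the A–B interface: N₁ = m_A g = 981 N.
So the A–B interface can sustain at most μ_s N₁ = 588.6 N of static friction.
Since P = 690 N > 588.6 N, A slides on B; the A–B friction is kinetic: f₁ = μ_k N₁ = 0.54×981 = 530 N.
By Newton's third law B feels 530 N forward from A. With B stationary, the floor's static friction on B balances it: f₂ = 530 N (well within μ_s(m_A+m_B)g = 949.6 N).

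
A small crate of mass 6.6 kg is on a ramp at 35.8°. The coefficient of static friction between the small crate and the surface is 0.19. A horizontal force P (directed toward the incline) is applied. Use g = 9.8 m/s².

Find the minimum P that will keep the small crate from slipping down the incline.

P_min ≈ 30.2 N

The small crate tends to slide down (tan θ > μ_s), so at the point of impending slip friction acts up-slope at its limit: f = μ_s N.
Perpendicular to the incline: N = m g cos θ + P sin θ.
Along the incline: P cos θ + μ_s N = m g sin θ, i.e. P cos θ + μ_s (m g cos θ + P sin θ) = m g sin θ.
Solving, P (cos θ + μ_s sin θ) = m g (sin θ − μ_s cos θ), so P = 64.7×0.4309/0.9222 = 30.2 N.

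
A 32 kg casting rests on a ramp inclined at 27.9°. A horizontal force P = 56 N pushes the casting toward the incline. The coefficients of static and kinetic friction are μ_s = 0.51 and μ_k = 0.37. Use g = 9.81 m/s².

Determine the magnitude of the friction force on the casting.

Normal direction: N = m g cos θ + P sin θ = 303.6 N.
Parallel to the incline: P cos θ − m g sin θ = 49.49 − 146.9 = -97.4 N; the friction needed to balance this is 97.4 N acting up the slope.
Maximum static friction: μ_s N = 0.51 × 303.6 = 154.9 N.
|f_req| = 97.4 ≤ 154.9 N → the casting is in equilibrium; friction equals the required value.

f ≈ 97.4 N (up the incline)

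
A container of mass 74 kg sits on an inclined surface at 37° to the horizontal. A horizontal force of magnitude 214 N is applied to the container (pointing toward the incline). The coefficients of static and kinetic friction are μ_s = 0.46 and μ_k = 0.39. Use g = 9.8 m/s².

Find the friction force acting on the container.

Resolve perpendicular to the incline: N = m g cos θ + P sin θ = 74×9.8×cos 37° + 214×sin 37° = 708 N.
Along the incline, the net driving force (taking up-slope positive) is P cos θ − m g sin θ = 170.9 − 436.4 = -265.5 N, so equilibrium requires friction f = 265.5 N (up-slope).
Maximum static friction: μ_s N = 0.46 × 708 = 325.7 N.
|f_req| = 265.5 ≤ 325.7 N → the container is in equilibrium; friction equals the required value.

f ≈ 266 N (up the incline)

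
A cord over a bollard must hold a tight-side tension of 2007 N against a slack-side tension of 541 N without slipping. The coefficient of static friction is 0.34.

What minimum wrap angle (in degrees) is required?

T₂/T₁ = e^{μβ} → β = ln(T₂/T₁)/μ.
β = ln(2007/541)/0.34 = 1.311/0.34 = 3.856 rad.
In degrees: β = 3.856 × 180/π = 221°.

β_min ≈ 221°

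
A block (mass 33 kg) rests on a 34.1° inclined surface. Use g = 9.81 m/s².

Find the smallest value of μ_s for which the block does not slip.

μ_s,min ≈ 0.677

At the slip threshold m g sin θ = μ_s m g cos θ, so μ_s,min = tan θ.
μ_s,min = tan 34.1° = 0.677.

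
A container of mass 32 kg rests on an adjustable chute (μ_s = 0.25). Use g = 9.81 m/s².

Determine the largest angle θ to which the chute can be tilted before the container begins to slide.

θ_max ≈ 14°

At the slip threshold, m g sin θ = μ_s · m g cos θ, so tan θ = μ_s.
θ_max = arctan(0.25) = 14°.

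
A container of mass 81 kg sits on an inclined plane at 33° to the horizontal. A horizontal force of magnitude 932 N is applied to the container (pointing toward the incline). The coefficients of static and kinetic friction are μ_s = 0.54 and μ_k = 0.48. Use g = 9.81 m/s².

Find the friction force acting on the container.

Resolve perpendicular to the incline: N = m g cos θ + P sin θ = 81×9.81×cos 33° + 932×sin 33° = 1174 N.
Along the incline, the net driving force (taking up-slope positive) is P cos θ − m g sin θ = 781.6 − 432.8 = 348.9 N, so equilibrium requires friction f = -348.9 N (down-slope).
Maximum static friction: μ_s N = 0.54 × 1174 = 634 N.
Since 348.9 N is within the 634 N limit, the container stays put and friction is exactly 349 N.

f ≈ 349 N (down the incline)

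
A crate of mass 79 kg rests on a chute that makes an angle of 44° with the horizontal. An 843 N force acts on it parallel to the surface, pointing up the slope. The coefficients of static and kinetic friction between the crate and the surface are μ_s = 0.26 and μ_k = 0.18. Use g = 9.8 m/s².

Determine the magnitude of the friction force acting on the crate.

f ≈ 100 N (down the incline)

The normal reaction is N = m g cos θ = 556.9 N.
The friction needed for equilibrium is m g sin θ − P = 537.8 − 843 = -305.2 N, measured positive up-slope.
The static-friction ceiling is μ_s N = 0.26 × 556.9 = 144.8 N.
|-305.2| exceeds 144.8 N, so the crate slips up-slope; friction is kinetic, f = μ_k N = 0.18×556.9 = 100 N.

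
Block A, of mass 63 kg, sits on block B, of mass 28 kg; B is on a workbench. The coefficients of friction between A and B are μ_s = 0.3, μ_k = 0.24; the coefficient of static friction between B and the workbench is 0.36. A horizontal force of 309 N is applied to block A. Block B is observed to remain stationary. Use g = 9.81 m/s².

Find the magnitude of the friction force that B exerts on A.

f ≈ 148 N

Normal force at the A–B interface: N₁ = m_A g = 618 N.
So the A–B interface can sustain at most μ_s N₁ = 185.4 N of static friction.
P = 309 N exceeds that limit, so A slips over B and the interface friction becomes kinetic: f₁ = μ_k N₁ = 0.24×618 = 148 N.
B experiences an equal 148 N forward from A (third law). B is in equilibrium, so the floor supplies f₂ = 148 N of static friction (limit μ_s(m_A+m_B)g = 321.4 N, not exceeded).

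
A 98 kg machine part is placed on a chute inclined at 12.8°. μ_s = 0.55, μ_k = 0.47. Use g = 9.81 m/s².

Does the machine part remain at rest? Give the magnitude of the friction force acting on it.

f ≈ 213 N

N = m g cos θ = 937 N.
Down-slope weight component: m g sin θ = 213 N.
μ_s N = 516 N.
213 ≤ 516 N, so it stays put; friction = 213 N.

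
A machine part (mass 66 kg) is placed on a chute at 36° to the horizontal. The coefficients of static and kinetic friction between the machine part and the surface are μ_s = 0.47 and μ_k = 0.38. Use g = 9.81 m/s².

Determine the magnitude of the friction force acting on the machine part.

f ≈ 199 N (up the incline)

Perpendicular to the surface, N = m g cos θ = 66·9.81·cos 36° = 523.8 N.
For equilibrium along the incline, friction must balance the weight component: f = m g sin θ = 380.6 N up the slope.
Static friction can supply at most μ_s N = 246.2 N.
Since |380.6| > 246.2 N, static friction cannot hold it; the machine part slides down the incline and kinetic friction applies: f = μ_k N = 0.38 × 523.8 = 199 N.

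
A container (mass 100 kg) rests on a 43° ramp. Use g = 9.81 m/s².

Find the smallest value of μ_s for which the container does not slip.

At the slip threshold m g sin θ = μ_s m g cos θ, so μ_s,min = tan θ.
μ_s,min = tan 43° = 0.933.

μ_s,min ≈ 0.933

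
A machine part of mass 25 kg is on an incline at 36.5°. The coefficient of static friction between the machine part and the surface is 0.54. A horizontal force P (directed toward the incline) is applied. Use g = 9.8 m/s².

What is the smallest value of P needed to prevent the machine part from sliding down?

The machine part tends to slide down (tan θ > μ_s), so at the point of impending slip friction acts up-slope at its limit: f = μ_s N.
Perpendicular to the incline: N = m g cos θ + P sin θ.
Along the incline: P cos θ + μ_s N = m g sin θ, i.e. P cos θ + μ_s (m g cos θ + P sin θ) = m g sin θ.
Solving, P (cos θ + μ_s sin θ) = m g (sin θ − μ_s cos θ), so P = 245×0.1607/1.125 = 35 N.

P_min ≈ 35 N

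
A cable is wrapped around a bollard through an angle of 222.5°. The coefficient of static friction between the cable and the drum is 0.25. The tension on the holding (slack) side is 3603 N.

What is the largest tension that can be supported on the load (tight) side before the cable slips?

At impending slip the capstan equation gives T₂/T₁ = e^{μβ} with β in radians.
β = 222.5° × π/180 = 3.883 rad.
e^{μβ} = e^{0.25×3.883} = 2.64.
T₂ = T₁ · e^{μβ} = 3603 × 2.64 = 9510 N.

T_max ≈ 9510 N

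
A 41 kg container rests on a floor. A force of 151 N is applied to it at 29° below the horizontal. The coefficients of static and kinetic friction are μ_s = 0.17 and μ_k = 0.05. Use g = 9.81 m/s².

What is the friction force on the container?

f ≈ 23.8 N

The vertical component of P adds to the normal force: N = m g + P sin α = 402.2 + 73.21 = 475.4 N.
The horizontal driving force is P cos α = 132.1 N, so equilibrium needs friction f = 132.1 N.
μ_s N = 0.17 × 475.4 = 80.82 N.
The required friction exceeds μ_s N, so the container moves and f = μ_k N = 23.8 N.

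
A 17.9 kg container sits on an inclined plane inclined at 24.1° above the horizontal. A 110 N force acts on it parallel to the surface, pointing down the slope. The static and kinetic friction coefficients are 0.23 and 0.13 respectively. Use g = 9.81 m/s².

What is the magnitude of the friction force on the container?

f ≈ 20.8 N (up the incline)

Perpendicular to the surface, N = m g cos θ = 17.9·9.81·cos 24.1° = 160.3 N.
Parallel to the incline, ΣF = 0 gives f = m g sin θ + P = 71.7 + 110 = 181.7 N (up-slope positive).
Maximum static friction available: μ_s N = 0.23 × 160.3 = 36.87 N.
|181.7| exceeds 36.87 N, so the container slips down-slope; friction is kinetic, f = μ_k N = 0.13×160.3 = 20.8 N.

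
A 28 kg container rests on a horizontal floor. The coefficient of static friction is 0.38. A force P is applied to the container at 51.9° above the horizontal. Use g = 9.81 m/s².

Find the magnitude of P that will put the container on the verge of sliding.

P ≈ 114 N

N = m g − P sin α (the pull lifts the container).
At impending slip, P cos α = μ_s N = μ_s (m g − P sin α).
Solving: P (cos α + μ_s sin α) = μ_s m g → P = 0.38×275/(cos 51.9° + 0.38 sin 51.9°) = 104/0.9161 = 114 N.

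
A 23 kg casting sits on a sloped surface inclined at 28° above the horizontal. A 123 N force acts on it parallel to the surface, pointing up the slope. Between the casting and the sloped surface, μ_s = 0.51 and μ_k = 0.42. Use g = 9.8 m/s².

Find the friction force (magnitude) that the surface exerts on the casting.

Perpendicular to the surface, N = m g cos θ = 23·9.8·cos 28° = 199 N.
For equilibrium along the incline the friction force must supply f = m g sin θ − P = 105.8 − 123 = -17.18 N (positive meaning up-slope).
Static friction can supply at most μ_s N = 101.5 N.
Since |-17.18| ≤ 101.5 N, static friction is sufficient; f equals the required value, not μ_s N.

f ≈ 17.2 N (down the incline)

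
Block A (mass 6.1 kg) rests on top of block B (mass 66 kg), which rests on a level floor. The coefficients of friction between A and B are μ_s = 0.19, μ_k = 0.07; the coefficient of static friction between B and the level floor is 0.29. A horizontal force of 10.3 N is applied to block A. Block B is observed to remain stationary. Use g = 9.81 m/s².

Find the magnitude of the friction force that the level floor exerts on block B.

f ≈ 10.3 N

The normal force B exerts on A is simply A's weight, N₁ = 59.84 N.
So the A–B interface can sustain at most μ_s N₁ = 11.37 N of static friction.
Since P = 10.3 N ≤ 11.37 N, A does not slip on B; friction on A equals P = 10.3 N.
B experiences an equal 10.3 N forward from A (third law). B is in equilibrium, so the floor supplies f₂ = 10.3 N of static friction (limit μ_s(m_A+m_B)g = 205.1 N, not exceeded).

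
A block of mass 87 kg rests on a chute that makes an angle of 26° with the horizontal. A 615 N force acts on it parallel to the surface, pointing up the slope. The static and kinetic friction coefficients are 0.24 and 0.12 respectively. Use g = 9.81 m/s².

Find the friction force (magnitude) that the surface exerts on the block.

f ≈ 92.1 N (down the incline)

The normal reaction is N = m g cos θ = 767.1 N.
The friction needed for equilibrium is m g sin θ − P = 374.1 − 615 = -240.9 N, measured positive up-slope.
The static-friction ceiling is μ_s N = 0.24 × 767.1 = 184.1 N.
|-240.9| exceeds 184.1 N, so the block slips up-slope; friction is kinetic, f = μ_k N = 0.12×767.1 = 92.1 N.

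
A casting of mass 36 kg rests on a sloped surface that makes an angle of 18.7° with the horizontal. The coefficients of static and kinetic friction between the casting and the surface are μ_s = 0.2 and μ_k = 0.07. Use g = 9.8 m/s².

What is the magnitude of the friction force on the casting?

Perpendicular to the surface, N = m g cos θ = 36·9.8·cos 18.7° = 334.2 N.
For equilibrium along the incline, friction must balance the weight component: f = m g sin θ = 113.1 N up the slope.
The static-friction ceiling is μ_s N = 0.2 × 334.2 = 66.84 N.
Since |113.1| > 66.84 N, static friction cannot hold it; the casting slides down the incline and kinetic friction applies: f = μ_k N = 0.07 × 334.2 = 23.4 N.

f ≈ 23.4 N (up the incline)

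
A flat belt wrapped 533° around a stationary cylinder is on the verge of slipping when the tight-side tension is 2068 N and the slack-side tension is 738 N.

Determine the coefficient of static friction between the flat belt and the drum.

μ ≈ 0.111

T₂/T₁ = e^{μβ} → μ = ln(T₂/T₁)/β.
β = 533° = 9.303 rad.
μ = ln(2068/738)/9.303 = ln(2.802)/9.303 = 0.111.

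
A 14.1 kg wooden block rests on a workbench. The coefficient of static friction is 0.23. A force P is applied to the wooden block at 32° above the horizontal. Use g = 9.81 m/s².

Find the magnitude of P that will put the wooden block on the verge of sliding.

P ≈ 32.8 N

N = m g − P sin α (the pull lifts the wooden block).
At impending slip, P cos α = μ_s N = μ_s (m g − P sin α).
Solving: P (cos α + μ_s sin α) = μ_s m g → P = 0.23×138/(cos 32° + 0.23 sin 32°) = 31.8/0.9699 = 32.8 N.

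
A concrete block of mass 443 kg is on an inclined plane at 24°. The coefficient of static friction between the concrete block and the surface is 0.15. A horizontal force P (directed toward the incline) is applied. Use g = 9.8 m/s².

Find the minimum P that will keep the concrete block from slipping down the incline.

P_min ≈ 1200 N

The concrete block tends to slide down (tan θ > μ_s), so at the point of impending slip friction acts up-slope at its limit: f = μ_s N.
Perpendicular to the incline: N = m g cos θ + P sin θ.
Along the incline: P cos θ + μ_s N = m g sin θ, i.e. P cos θ + μ_s (m g cos θ + P sin θ) = m g sin θ.
Solving, P (cos θ + μ_s sin θ) = m g (sin θ − μ_s cos θ), so P = 4340×0.2697/0.9746 = 1200 N.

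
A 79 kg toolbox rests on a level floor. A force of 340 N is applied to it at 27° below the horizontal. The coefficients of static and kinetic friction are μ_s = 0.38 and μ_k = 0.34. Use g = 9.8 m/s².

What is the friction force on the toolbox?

The vertical component of P adds to the normal force: N = m g + P sin α = 774.2 + 154.4 = 928.6 N.
The horizontal driving force is P cos α = 302.9 N, so equilibrium needs friction f = 302.9 N.
μ_s N = 0.38 × 928.6 = 352.9 N.
Since 302.9 N does not exceed the limit, the toolbox stays at rest and f = 303 N.

f ≈ 303 N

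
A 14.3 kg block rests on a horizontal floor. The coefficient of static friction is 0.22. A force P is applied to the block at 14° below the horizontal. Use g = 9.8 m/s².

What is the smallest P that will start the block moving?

N = m g + P sin α (the push presses the block into the horizontal floor).
At impending slip, P cos α = μ_s N = μ_s (m g + P sin α).
Solving: P (cos α − μ_s sin α) = μ_s m g → P = 0.22×140/(cos 14° − 0.22 sin 14°) = 30.8/0.9171 = 33.6 N.

P ≈ 33.6 N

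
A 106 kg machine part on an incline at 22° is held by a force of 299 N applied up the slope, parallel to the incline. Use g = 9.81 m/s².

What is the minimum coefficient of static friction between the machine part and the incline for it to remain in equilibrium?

N = m g cos θ = 964.1 N.
Friction must make up the shortfall along the incline: f = m g sin θ − P = 389.5 − 299 = 90.54 N.
At the threshold f = μ_s N, so μ_s,min = 90.54/964.1 = 0.0939.

μ_s,min ≈ 0.0939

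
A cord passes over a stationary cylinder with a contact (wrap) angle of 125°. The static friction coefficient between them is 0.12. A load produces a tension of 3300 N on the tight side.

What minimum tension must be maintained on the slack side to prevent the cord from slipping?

T_min ≈ 2540 N

Capstan equation at impending slip: T_tight/T_slack = e^{μβ}.
β = 125° = 2.182 rad; e^{μβ} = e^{0.12×2.182} = 1.299.
T_slack = T_tight / e^{μβ} = 3300 / 1.299 = 2540 N.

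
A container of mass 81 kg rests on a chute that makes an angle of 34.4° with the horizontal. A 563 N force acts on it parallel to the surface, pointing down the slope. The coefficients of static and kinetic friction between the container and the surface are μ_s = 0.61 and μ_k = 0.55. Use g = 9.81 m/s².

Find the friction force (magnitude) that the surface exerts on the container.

f ≈ 361 N (up the incline)

Normal force: N = m g cos θ = 81 × 9.81 × cos 34.4° = 655.6 N.
For equilibrium along the incline the friction force must supply f = m g sin θ + P = 448.9 + 563 = 1012 N (positive meaning up-slope).
Maximum static friction available: μ_s N = 0.61 × 655.6 = 399.9 N.
|1012| exceeds 399.9 N, so the container slips down-slope; friction is kinetic, f = μ_k N = 0.55×655.6 = 361 N.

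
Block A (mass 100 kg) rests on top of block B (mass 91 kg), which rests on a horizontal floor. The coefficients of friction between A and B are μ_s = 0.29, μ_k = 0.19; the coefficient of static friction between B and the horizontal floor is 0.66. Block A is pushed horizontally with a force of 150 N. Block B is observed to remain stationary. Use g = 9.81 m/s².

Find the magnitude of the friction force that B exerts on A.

f ≈ 150 N

Between the blocks, N₁ = m_A g = 981 N.
Maximum static friction on A from B: μ_s N₁ = 0.29×981 = 284.5 N.
P = 150 N is within that limit, so A and B move together (both at rest); the A–B friction is simply f₁ = P = 150 N.
B experiences an equal 150 N forward from A (third law). B is in equilibrium, so the floor supplies f₂ = 150 N of static friction (limit μ_s(m_A+m_B)g = 1237 N, not exceeded).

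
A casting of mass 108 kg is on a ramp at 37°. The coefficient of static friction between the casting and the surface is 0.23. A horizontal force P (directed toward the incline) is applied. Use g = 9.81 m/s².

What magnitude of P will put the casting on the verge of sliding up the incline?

P ≈ 1260 N

At impending motion up the slope, friction acts down-slope at its limit: f = μ_s N.
Perpendicular to the incline: N = m g cos θ + P sin θ.
Along the incline: P cos θ = m g sin θ + μ_s N = m g sin θ + μ_s (m g cos θ + P sin θ).
Solving, P (cos θ − μ_s sin θ) = m g (sin θ + μ_s cos θ), so P = 108×9.81×(sin 37° + 0.23 cos 37°)/(cos 37° − 0.23 sin 37°) = 1060×0.7855/0.6602 = 1260 N.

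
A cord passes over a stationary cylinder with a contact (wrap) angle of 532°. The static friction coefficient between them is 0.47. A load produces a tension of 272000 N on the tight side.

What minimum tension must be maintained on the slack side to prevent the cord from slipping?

Capstan equation at impending slip: T_tight/T_slack = e^{μβ}.
β = 532° = 9.285 rad; e^{μβ} = e^{0.47×9.285} = 78.57.
T_slack = T_tight / e^{μβ} = 272000 / 78.57 = 3460 N.

T_min ≈ 3460 N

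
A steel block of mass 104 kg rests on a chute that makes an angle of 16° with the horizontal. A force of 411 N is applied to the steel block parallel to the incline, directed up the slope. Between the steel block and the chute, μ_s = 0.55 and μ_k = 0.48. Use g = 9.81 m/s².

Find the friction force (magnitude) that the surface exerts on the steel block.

f ≈ 130 N (down the incline)

The normal reaction is N = m g cos θ = 980.7 N.
The friction needed for equilibrium is m g sin θ − P = 281.2 − 411 = -129.8 N, measured positive up-slope.
Maximum static friction available: μ_s N = 0.55 × 980.7 = 539.4 N.
Since |-129.8| ≤ 539.4 N, no slip — friction simply equals what equilibrium demands.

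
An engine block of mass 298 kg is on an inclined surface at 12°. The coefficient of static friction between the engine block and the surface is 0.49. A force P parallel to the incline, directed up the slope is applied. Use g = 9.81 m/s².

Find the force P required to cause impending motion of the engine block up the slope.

At impending motion up the slope, friction acts down-slope at its limit: f = μ_s N.
P is parallel to the surface, so N = m g cos θ = 2860 N.
Along the incline: P = m g sin θ + μ_s N = 608 + 0.49×2860 = 2010 N.

P ≈ 2010 N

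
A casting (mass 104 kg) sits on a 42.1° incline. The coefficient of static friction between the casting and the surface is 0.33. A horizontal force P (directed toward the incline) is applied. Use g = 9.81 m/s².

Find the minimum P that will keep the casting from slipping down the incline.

The casting tends to slide down (tan θ > μ_s), so at the point of impending slip friction acts up-slope at its limit: f = μ_s N.
Perpendicular to the incline: N = m g cos θ + P sin θ.
Along the incline: P cos θ + μ_s N = m g sin θ, i.e. P cos θ + μ_s (m g cos θ + P sin θ) = m g sin θ.
Solving, P (cos θ + μ_s sin θ) = m g (sin θ − μ_s cos θ), so P = 1020×0.4256/0.9632 = 451 N.

P_min ≈ 451 N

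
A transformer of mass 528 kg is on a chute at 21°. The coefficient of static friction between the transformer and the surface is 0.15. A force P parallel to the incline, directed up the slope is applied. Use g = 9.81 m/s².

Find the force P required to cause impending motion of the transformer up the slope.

At impending motion up the slope, friction acts down-slope at its limit: f = μ_s N.
P is parallel to the surface, so N = m g cos θ = 4840 N.
Along the incline: P = m g sin θ + μ_s N = 1860 + 0.15×4840 = 2580 N.

P ≈ 2580 N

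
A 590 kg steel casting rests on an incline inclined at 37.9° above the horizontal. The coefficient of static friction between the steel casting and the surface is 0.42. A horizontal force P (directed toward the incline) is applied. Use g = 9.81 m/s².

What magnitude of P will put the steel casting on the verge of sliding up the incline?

P ≈ 10300 N

At impending motion up the slope, friction acts down-slope at its limit: f = μ_s N.
Perpendicular to the incline: N = m g cos θ + P sin θ.
Along the incline: P cos θ = m g sin θ + μ_s N = m g sin θ + μ_s (m g cos θ + P sin θ).
Solving, P (cos θ − μ_s sin θ) = m g (sin θ + μ_s cos θ), so P = 590×9.81×(sin 37.9° + 0.42 cos 37.9°)/(cos 37.9° − 0.42 sin 37.9°) = 5790×0.9457/0.5311 = 10300 N.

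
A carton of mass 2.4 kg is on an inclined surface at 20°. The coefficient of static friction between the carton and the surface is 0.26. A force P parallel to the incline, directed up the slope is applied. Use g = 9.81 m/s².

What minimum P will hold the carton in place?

The carton tends to slide down (tan θ > μ_s), so at the point of impending slip friction acts up-slope at its limit: f = μ_s N.
P is parallel to the surface, so N = m g cos θ = 22.1 N.
Along the incline: P + μ_s N = m g sin θ, so P = 8.05 − 0.26×22.1 = 2.3 N.

P_min ≈ 2.3 N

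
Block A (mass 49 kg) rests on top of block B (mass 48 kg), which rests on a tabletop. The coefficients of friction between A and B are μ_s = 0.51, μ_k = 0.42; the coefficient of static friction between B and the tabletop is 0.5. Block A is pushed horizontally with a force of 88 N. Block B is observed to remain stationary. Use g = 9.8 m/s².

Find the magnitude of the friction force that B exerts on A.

f ≈ 88 N

Between the blocks, N₁ = m_A g = 480.2 N.
Maximum static friction on A from B: μ_s N₁ = 0.51×480.2 = 244.9 N.
P = 88 N is within that limit, so A and B move together (both at rest); the A–B friction is simply f₁ = P = 88 N.
B experiences an equal 88 N forward from A (third law). B is in equilibrium, so the floor supplies f₂ = 88 N of static friction (limit μ_s(m_A+m_B)g = 475.3 N, not exceeded).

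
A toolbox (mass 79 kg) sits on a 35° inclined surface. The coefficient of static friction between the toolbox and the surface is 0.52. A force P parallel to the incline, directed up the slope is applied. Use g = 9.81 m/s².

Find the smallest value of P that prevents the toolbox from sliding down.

P_min ≈ 114 N

The toolbox tends to slide down (tan θ > μ_s), so at the point of impending slip friction acts up-slope at its limit: f = μ_s N.
P is parallel to the surface, so N = m g cos θ = 635 N.
Along the incline: P + μ_s N = m g sin θ, so P = 445 − 0.52×635 = 114 N.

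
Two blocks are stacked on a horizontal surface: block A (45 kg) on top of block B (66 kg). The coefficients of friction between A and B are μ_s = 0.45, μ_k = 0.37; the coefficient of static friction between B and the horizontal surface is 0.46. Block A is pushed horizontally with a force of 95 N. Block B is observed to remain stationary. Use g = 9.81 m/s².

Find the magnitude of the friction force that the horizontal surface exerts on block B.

Normal force at the A–B interface: N₁ = m_A g = 441.5 N.
So the A–B interface can sustain at most μ_s N₁ = 198.7 N of static friction.
Since P = 95 N ≤ 198.7 N, A does not slip on B; friction on A equals P = 95 N.
B experiences an equal 95 N forward from A (third law). B is in equilibrium, so the floor supplies f₂ = 95 N of static friction (limit μ_s(m_A+m_B)g = 500.9 N, not exceeded).

f ≈ 95 N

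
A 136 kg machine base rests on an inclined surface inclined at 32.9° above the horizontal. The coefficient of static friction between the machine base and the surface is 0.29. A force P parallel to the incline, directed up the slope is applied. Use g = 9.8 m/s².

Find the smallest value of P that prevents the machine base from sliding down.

The machine base tends to slide down (tan θ > μ_s), so at the point of impending slip friction acts up-slope at its limit: f = μ_s N.
P is parallel to the surface, so N = m g cos θ = 1120 N.
Along the incline: P + μ_s N = m g sin θ, so P = 724 − 0.29×1120 = 399 N.

P_min ≈ 399 N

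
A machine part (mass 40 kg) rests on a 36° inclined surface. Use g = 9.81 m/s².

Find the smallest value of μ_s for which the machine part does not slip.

μ_s,min ≈ 0.727

At the slip threshold m g sin θ = μ_s m g cos θ, so μ_s,min = tan θ.
μ_s,min = tan 36° = 0.727.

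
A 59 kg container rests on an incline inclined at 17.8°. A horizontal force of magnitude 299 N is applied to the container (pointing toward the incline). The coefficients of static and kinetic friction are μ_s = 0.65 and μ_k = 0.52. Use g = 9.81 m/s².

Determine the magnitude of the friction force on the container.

f ≈ 108 N (down the incline)

The horizontal push has a component P sin θ into the surface, so N = m g cos θ + P sin θ = 551.1 + 91.4 = 642.5 N.
Parallel to the incline: P cos θ − m g sin θ = 284.7 − 176.9 = 107.8 N; the friction needed to balance this is 107.8 N acting down the slope.
The limit of static friction is μ_s N = 417.6 N.
Since 107.8 N is within the 417.6 N limit, the container stays put and friction is exactly 108 N.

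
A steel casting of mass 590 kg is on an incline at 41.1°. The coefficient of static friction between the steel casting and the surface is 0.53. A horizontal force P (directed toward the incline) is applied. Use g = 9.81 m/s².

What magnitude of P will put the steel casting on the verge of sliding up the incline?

At impending motion up the slope, friction acts down-slope at its limit: f = μ_s N.
Perpendicular to the incline: N = m g cos θ + P sin θ.
Along the incline: P cos θ = m g sin θ + μ_s N = m g sin θ + μ_s (m g cos θ + P sin θ).
Solving, P (cos θ − μ_s sin θ) = m g (sin θ + μ_s cos θ), so P = 590×9.81×(sin 41.1° + 0.53 cos 41.1°)/(cos 41.1° − 0.53 sin 41.1°) = 5790×1.057/0.4052 = 15100 N.

P ≈ 15100 N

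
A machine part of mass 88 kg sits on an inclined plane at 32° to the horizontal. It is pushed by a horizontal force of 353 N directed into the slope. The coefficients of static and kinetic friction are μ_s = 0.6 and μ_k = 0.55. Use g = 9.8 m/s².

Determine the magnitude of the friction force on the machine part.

Normal direction: N = m g cos θ + P sin θ = 918.4 N.
Along the incline, the net driving force (taking up-slope positive) is P cos θ − m g sin θ = 299.4 − 457 = -157.6 N, so equilibrium requires friction f = 157.6 N (up-slope).
Maximum static friction: μ_s N = 0.6 × 918.4 = 551.1 N.
|f_req| = 157.6 ≤ 551.1 N → the machine part is in equilibrium; friction equals the required value.

f ≈ 158 N (up the incline)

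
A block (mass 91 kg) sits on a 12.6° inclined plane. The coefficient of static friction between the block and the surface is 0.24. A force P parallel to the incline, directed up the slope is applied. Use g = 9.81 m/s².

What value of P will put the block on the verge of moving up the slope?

P ≈ 404 N

At impending motion up the slope, friction acts down-slope at its limit: f = μ_s N.
P is parallel to the surface, so N = m g cos θ = 871 N.
Along the incline: P = m g sin θ + μ_s N = 195 + 0.24×871 = 404 N.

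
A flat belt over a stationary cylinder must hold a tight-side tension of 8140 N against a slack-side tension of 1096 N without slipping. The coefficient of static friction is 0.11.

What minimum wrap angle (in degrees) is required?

β_min ≈ 1040°

T₂/T₁ = e^{μβ} → β = ln(T₂/T₁)/μ.
β = ln(8140/1096)/0.11 = 2.005/0.11 = 18.23 rad.
In degrees: β = 18.23 × 180/π = 1040°.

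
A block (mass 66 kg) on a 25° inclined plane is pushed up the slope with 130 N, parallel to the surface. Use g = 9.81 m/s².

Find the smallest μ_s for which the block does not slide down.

μ_s,min ≈ 0.245

N = m g cos θ = 586.8 N.
Friction must make up the shortfall along the incline: f = m g sin θ − P = 273.6 − 130 = 143.6 N.
At the threshold f = μ_s N, so μ_s,min = 143.6/586.8 = 0.245.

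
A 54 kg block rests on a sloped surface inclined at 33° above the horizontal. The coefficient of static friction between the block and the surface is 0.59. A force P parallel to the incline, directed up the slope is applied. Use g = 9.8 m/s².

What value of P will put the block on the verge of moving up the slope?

At impending motion up the slope, friction acts down-slope at its limit: f = μ_s N.
P is parallel to the surface, so N = m g cos θ = 444 N.
Along the incline: P = m g sin θ + μ_s N = 288 + 0.59×444 = 550 N.

P ≈ 550 N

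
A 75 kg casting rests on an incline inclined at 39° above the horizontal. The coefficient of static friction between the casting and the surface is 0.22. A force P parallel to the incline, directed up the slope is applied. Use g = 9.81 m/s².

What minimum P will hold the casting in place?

The casting tends to slide down (tan θ > μ_s), so at the point of impending slip friction acts up-slope at its limit: f = μ_s N.
P is parallel to the surface, so N = m g cos θ = 572 N.
Along the incline: P + μ_s N = m g sin θ, so P = 463 − 0.22×572 = 337 N.

P_min ≈ 337 N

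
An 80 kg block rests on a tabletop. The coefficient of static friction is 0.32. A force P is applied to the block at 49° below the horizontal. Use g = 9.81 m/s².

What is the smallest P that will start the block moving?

P ≈ 606 N

N = m g + P sin α (the push presses the block into the tabletop).
At impending slip, P cos α = μ_s N = μ_s (m g + P sin α).
Solving: P (cos α − μ_s sin α) = μ_s m g → P = 0.32×785/(cos 49° − 0.32 sin 49°) = 251/0.4146 = 606 N.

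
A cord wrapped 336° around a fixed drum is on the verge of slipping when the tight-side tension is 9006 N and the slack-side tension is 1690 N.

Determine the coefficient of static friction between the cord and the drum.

T₂/T₁ = e^{μβ} → μ = ln(T₂/T₁)/β.
β = 336° = 5.864 rad.
μ = ln(9006/1690)/5.864 = ln(5.329)/5.864 = 0.285.

μ ≈ 0.285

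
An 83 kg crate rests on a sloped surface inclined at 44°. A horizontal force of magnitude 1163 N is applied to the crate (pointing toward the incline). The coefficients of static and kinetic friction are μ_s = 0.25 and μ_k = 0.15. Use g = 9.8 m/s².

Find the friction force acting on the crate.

f ≈ 272 N (down the incline)

Resolve perpendicular to the incline: N = m g cos θ + P sin θ = 83×9.8×cos 44° + 1163×sin 44° = 1393 N.
Along the incline, the net driving force (taking up-slope positive) is P cos θ − m g sin θ = 836.6 − 565 = 271.6 N, so equilibrium requires friction f = -271.6 N (down-slope).
The limit of static friction is μ_s N = 348.2 N.
Since 271.6 N is within the 348.2 N limit, the crate stays put and friction is exactly 272 N.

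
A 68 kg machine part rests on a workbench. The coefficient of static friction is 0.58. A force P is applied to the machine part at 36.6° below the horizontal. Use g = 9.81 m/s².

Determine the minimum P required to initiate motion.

N = m g + P sin α (the push presses the machine part into the workbench).
At impending slip, P cos α = μ_s N = μ_s (m g + P sin α).
Solving: P (cos α − μ_s sin α) = μ_s m g → P = 0.58×667/(cos 36.6° − 0.58 sin 36.6°) = 387/0.457 = 847 N.

P ≈ 847 N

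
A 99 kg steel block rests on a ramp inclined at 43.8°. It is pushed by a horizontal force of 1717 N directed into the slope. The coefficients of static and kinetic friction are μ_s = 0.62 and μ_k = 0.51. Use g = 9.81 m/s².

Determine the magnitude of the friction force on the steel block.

f ≈ 567 N (down the incline)

The horizontal push has a component P sin θ into the surface, so N = m g cos θ + P sin θ = 701 + 1188 = 1889 N.
Parallel to the incline: P cos θ − m g sin θ = 1239 − 672.2 = 567.1 N; the friction needed to balance this is 567.1 N acting down the slope.
The limit of static friction is μ_s N = 1171 N.
|f_req| = 567.1 ≤ 1171 N → the steel block is in equilibrium; friction equals the required value.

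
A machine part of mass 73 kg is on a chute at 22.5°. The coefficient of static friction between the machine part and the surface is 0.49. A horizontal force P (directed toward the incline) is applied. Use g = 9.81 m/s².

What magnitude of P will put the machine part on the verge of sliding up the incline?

At impending motion up the slope, friction acts down-slope at its limit: f = μ_s N.
Perpendicular to the incline: N = m g cos θ + P sin θ.
Along the incline: P cos θ = m g sin θ + μ_s N = m g sin θ + μ_s (m g cos θ + P sin θ).
Solving, P (cos θ − μ_s sin θ) = m g (sin θ + μ_s cos θ), so P = 73×9.81×(sin 22.5° + 0.49 cos 22.5°)/(cos 22.5° − 0.49 sin 22.5°) = 716×0.8354/0.7364 = 812 N.

P ≈ 812 N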